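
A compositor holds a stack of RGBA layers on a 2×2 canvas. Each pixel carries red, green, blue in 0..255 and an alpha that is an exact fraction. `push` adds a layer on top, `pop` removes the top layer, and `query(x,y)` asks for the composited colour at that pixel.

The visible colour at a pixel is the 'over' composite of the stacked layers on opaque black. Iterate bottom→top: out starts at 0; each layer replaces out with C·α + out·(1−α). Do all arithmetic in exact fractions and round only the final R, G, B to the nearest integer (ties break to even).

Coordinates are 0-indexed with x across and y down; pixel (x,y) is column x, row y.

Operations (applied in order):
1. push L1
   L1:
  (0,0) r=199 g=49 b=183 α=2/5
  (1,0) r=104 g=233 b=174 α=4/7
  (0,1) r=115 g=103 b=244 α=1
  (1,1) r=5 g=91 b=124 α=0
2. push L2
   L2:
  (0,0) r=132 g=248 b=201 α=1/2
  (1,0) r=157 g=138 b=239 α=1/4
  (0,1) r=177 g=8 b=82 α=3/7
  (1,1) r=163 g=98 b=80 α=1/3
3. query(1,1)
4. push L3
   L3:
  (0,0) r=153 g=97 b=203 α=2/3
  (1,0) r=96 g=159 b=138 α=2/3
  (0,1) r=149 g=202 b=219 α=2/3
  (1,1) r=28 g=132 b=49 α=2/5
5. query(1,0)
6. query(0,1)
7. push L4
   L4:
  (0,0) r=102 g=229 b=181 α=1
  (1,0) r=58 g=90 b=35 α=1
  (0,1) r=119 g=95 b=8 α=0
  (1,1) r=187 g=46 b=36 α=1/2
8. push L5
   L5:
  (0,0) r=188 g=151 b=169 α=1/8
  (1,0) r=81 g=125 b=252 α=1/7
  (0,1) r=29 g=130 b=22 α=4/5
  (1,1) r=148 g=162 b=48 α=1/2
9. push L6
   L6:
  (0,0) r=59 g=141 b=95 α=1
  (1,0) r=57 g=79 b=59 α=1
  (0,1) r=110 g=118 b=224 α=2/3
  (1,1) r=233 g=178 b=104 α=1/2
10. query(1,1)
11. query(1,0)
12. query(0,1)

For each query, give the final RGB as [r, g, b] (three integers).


query (1,1) [L1,L2] — begin 0,0,0
after L1 α=0: [0, 0, 0]
after L2 α=1/3: [163/3, 98/3, 80/3]
rounded: [54, 33, 27]

query (1,0) [L1,L2,L3] — begin 0,0,0
after L1 α=4/7: [416/7, 932/7, 696/7]
after L2 α=1/4: [2347/28, 1881/14, 3761/28]
after L3 α=2/3: [7723/84, 2111/14, 11489/84]
rounded: [92, 151, 137]

(0,1) stack=L1,L2,L3; from [0,0,0]:
+L1 (α=1) → [115, 103, 244]
+L2 (α=3/7) → [991/7, 436/7, 1222/7]
+L3 (α=2/3) → [3077/21, 1088/7, 4288/21]
→ [147, 155, 204]

at x=1,y=1 over L1,L2,L3,L4,L5,L6:
after L1 α=0: [0, 0, 0]
after L2 α=1/3: [163/3, 98/3, 80/3]
after L3 α=2/5: [219/5, 362/5, 178/5]
after L4 α=1/2: [577/5, 296/5, 179/5]
after L5 α=1/2: [1317/10, 553/5, 419/10]
after L6 α=1/2: [3647/20, 1443/10, 1459/20]
→ [182, 144, 73]

query (1,0) [L1,L2,L3,L4,L5,L6] — begin 0,0,0
after L1 α=4/7: [416/7, 932/7, 696/7]
after L2 α=1/4: [2347/28, 1881/14, 3761/28]
after L3 α=2/3: [7723/84, 2111/14, 11489/84]
after L4 α=1: [58, 90, 35]
after L5 α=1/7: [429/7, 95, 66]
after L6 α=1: [57, 79, 59]
→ [57, 79, 59]

at x=0,y=1 over L1,L2,L3,L4,L5,L6:
+L1 (α=1) → [115, 103, 244]
+L2 (α=3/7) → [991/7, 436/7, 1222/7]
+L3 (α=2/3) → [3077/21, 1088/7, 4288/21]
+L4 (α=0) → [3077/21, 1088/7, 4288/21]
+L5 (α=4/5) → [5513/105, 4728/35, 6136/105]
+L6 (α=2/3) → [28613/315, 12988/105, 53176/315]
rounded: [91, 124, 169]


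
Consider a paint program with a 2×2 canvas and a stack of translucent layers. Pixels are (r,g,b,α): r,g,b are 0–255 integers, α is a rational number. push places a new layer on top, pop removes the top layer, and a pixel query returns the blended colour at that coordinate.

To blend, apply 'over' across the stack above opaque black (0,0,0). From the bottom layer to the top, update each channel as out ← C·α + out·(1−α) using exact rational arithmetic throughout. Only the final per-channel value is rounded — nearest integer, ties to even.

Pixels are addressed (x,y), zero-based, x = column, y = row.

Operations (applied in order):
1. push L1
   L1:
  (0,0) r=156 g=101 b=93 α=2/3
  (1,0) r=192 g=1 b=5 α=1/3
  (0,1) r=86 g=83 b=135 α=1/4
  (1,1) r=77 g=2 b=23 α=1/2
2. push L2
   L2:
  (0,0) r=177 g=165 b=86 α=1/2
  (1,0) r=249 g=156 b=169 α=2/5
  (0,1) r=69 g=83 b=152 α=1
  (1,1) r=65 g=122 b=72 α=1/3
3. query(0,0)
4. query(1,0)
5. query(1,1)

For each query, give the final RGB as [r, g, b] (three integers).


(0,0) stack=L1,L2; from [0,0,0]:
L1 α=2/3: [104, 202/3, 62]
L2 α=1/2: [281/2, 697/6, 74]
rounded: [140, 116, 74]

at x=1,y=0 over L1,L2:
+L1 (α=1/3) → [64, 1/3, 5/3]
+L2 (α=2/5) → [138, 313/5, 343/5]
= [138, 63, 69]

query (1,1) [L1,L2] — begin 0,0,0
+L1 (α=1/2) → [77/2, 1, 23/2]
+L2 (α=1/3) → [142/3, 124/3, 95/3]
→ [47, 41, 32]


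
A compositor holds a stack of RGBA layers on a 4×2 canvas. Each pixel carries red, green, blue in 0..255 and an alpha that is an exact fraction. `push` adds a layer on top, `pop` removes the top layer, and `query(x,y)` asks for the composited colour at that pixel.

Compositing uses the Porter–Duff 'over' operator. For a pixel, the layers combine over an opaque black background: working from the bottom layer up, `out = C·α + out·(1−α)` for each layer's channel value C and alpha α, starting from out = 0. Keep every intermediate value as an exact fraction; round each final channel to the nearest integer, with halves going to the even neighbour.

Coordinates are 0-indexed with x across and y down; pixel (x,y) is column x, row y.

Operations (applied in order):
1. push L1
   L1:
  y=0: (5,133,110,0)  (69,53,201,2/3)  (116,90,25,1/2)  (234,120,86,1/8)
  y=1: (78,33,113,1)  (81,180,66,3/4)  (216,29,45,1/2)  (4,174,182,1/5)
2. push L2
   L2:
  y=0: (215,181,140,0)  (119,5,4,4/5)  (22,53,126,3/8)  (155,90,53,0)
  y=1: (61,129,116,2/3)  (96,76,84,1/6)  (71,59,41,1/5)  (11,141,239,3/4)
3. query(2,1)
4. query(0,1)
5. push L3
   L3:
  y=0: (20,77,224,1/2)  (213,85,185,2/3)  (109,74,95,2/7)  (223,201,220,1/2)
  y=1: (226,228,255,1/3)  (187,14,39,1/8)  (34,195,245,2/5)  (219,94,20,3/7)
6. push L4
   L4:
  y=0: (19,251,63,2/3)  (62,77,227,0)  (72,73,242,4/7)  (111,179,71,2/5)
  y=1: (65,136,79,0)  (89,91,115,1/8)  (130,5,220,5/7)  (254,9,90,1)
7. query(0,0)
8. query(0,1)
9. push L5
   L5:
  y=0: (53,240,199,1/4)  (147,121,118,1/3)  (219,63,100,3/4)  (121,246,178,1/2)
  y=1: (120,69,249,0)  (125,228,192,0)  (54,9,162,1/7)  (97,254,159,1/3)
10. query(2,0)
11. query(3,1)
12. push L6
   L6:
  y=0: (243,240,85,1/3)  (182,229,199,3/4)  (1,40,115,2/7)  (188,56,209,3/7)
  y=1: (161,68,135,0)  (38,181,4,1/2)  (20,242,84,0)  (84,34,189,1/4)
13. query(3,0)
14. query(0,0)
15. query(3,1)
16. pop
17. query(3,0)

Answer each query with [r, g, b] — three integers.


query (2,1) [L1,L2] — begin 0,0,0
after L1 α=1/2: [108, 29/2, 45/2]
after L2 α=1/5: [503/5, 117/5, 131/5]
rounded: [101, 23, 26]

query (0,1) [L1,L2] — begin 0,0,0
L1 α=1: [78, 33, 113]
L2 α=2/3: [200/3, 97, 115]
rounded: [67, 97, 115]

(0,0) stack=L1,L2,L3,L4; from [0,0,0]:
L1 α=0: [0, 0, 0]
L2 α=0: [0, 0, 0]
L3 α=1/2: [10, 77/2, 112]
L4 α=2/3: [16, 1081/6, 238/3]
= [16, 180, 79]

query (0,1) [L1,L2,L3,L4] — begin 0,0,0
+L1 (α=1) → [78, 33, 113]
+L2 (α=2/3) → [200/3, 97, 115]
+L3 (α=1/3) → [1078/9, 422/3, 485/3]
+L4 (α=0) → [1078/9, 422/3, 485/3]
= [120, 141, 162]

query (2,0) [L1,L2,L3,L4,L5] — begin 0,0,0
+L1 (α=1/2) → [58, 45, 25/2]
+L2 (α=3/8) → [89/2, 48, 881/16]
+L3 (α=2/7) → [881/14, 388/7, 7445/112]
+L4 (α=4/7) → [6675/98, 3208/49, 130751/784]
+L5 (α=3/4) → [71061/392, 12469/196, 365951/3136]
rounded: [181, 64, 117]

at x=3,y=1 over L1,L2,L3,L4,L5:
after L1 α=1/5: [4/5, 174/5, 182/5]
after L2 α=3/4: [169/20, 2289/20, 3767/20]
after L3 α=3/7: [3454/35, 3699/35, 581/5]
after L4 α=1: [254, 9, 90]
after L5 α=1/3: [605/3, 272/3, 113]
= [202, 91, 113]

(3,0) stack=L1,L2,L3,L4,L5,L6; from [0,0,0]:
L1 α=1/8: [117/4, 15, 43/4]
L2 α=0: [117/4, 15, 43/4]
L3 α=1/2: [1009/8, 108, 923/8]
L4 α=2/5: [4803/40, 682/5, 781/8]
L5 α=1/2: [9643/80, 956/5, 2205/16]
L6 α=3/7: [2989/20, 4664/35, 4713/28]
→ [149, 133, 168]

at x=0,y=0 over L1,L2,L3,L4,L5,L6:
after L1 α=0: [0, 0, 0]
after L2 α=0: [0, 0, 0]
after L3 α=1/2: [10, 77/2, 112]
after L4 α=2/3: [16, 1081/6, 238/3]
after L5 α=1/4: [101/4, 1561/8, 437/4]
after L6 α=1/3: [587/6, 2521/12, 607/6]
= [98, 210, 101]

at x=3,y=1 over L1,L2,L3,L4,L5,L6:
+L1 (α=1/5) → [4/5, 174/5, 182/5]
+L2 (α=3/4) → [169/20, 2289/20, 3767/20]
+L3 (α=3/7) → [3454/35, 3699/35, 581/5]
+L4 (α=1) → [254, 9, 90]
+L5 (α=1/3) → [605/3, 272/3, 113]
+L6 (α=1/4) → [689/4, 153/2, 132]
rounded: [172, 76, 132]

at x=3,y=0 over L1,L2,L3,L4,L5:
L1 α=1/8: [117/4, 15, 43/4]
L2 α=0: [117/4, 15, 43/4]
L3 α=1/2: [1009/8, 108, 923/8]
L4 α=2/5: [4803/40, 682/5, 781/8]
L5 α=1/2: [9643/80, 956/5, 2205/16]
→ [121, 191, 138]


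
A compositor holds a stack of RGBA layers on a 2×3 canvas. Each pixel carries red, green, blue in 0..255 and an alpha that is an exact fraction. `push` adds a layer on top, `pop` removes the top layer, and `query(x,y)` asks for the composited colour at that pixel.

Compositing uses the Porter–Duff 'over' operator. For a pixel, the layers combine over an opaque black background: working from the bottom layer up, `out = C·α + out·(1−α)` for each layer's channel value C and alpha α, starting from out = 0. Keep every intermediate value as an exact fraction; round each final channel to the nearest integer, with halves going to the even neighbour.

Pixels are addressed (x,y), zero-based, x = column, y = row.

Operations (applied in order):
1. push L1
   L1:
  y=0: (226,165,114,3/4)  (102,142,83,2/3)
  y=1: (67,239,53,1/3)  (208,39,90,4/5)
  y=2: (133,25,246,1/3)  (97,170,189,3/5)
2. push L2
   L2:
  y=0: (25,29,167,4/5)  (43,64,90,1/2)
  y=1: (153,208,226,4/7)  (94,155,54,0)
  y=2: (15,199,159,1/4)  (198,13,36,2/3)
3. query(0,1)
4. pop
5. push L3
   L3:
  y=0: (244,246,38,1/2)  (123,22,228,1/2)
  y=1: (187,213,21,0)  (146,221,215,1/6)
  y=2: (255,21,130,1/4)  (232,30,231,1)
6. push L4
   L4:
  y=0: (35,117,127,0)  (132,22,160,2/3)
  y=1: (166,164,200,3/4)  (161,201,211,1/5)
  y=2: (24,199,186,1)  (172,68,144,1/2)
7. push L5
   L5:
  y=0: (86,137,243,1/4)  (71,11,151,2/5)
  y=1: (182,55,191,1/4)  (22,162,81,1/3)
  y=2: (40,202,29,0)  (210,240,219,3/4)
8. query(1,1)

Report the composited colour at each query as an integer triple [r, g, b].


query (0,1) [L1,L2] — begin 0,0,0
+L1 (α=1/3) → [67/3, 239/3, 53/3]
+L2 (α=4/7) → [97, 153, 957/7]
→ [97, 153, 137]

at x=1,y=1 over L1,L3,L4,L5:
L1 α=4/5: [832/5, 156/5, 72]
L3 α=1/6: [163, 377/6, 575/6]
L4 α=1/5: [813/5, 1357/15, 1783/15]
L5 α=1/3: [1736/15, 5144/45, 4781/45]
= [116, 114, 106]


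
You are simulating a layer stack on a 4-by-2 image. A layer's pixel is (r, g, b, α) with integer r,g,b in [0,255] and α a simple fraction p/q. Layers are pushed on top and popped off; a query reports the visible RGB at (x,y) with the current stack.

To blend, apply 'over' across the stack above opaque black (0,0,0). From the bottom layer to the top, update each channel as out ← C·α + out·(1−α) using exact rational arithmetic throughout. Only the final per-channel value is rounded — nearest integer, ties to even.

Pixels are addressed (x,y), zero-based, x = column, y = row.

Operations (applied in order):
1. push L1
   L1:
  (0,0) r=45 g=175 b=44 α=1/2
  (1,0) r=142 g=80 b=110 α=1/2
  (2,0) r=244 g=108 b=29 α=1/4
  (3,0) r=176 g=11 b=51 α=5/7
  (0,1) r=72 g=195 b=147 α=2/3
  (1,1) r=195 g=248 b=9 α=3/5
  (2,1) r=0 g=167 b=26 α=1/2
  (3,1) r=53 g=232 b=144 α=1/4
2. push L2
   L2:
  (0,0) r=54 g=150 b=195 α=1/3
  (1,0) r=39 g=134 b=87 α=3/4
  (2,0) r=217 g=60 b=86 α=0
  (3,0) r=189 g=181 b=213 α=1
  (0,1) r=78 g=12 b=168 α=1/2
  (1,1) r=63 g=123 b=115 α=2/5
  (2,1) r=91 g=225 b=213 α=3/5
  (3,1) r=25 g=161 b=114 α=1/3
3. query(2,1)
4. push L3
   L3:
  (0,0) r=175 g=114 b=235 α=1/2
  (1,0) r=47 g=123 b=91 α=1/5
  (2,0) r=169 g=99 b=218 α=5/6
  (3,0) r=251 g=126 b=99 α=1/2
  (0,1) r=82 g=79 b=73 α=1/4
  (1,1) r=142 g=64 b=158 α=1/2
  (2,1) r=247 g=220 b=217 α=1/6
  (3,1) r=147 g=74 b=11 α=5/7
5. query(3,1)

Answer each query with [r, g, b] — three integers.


(2,1) stack=L1,L2; from [0,0,0]:
after L1 α=1/2: [0, 167/2, 13]
after L2 α=3/5: [273/5, 842/5, 133]
→ [55, 168, 133]

at x=3,y=1 over L1,L2,L3:
after L1 α=1/4: [53/4, 58, 36]
after L2 α=1/3: [103/6, 277/3, 62]
after L3 α=5/7: [2308/21, 1664/21, 179/7]
→ [110, 79, 26]


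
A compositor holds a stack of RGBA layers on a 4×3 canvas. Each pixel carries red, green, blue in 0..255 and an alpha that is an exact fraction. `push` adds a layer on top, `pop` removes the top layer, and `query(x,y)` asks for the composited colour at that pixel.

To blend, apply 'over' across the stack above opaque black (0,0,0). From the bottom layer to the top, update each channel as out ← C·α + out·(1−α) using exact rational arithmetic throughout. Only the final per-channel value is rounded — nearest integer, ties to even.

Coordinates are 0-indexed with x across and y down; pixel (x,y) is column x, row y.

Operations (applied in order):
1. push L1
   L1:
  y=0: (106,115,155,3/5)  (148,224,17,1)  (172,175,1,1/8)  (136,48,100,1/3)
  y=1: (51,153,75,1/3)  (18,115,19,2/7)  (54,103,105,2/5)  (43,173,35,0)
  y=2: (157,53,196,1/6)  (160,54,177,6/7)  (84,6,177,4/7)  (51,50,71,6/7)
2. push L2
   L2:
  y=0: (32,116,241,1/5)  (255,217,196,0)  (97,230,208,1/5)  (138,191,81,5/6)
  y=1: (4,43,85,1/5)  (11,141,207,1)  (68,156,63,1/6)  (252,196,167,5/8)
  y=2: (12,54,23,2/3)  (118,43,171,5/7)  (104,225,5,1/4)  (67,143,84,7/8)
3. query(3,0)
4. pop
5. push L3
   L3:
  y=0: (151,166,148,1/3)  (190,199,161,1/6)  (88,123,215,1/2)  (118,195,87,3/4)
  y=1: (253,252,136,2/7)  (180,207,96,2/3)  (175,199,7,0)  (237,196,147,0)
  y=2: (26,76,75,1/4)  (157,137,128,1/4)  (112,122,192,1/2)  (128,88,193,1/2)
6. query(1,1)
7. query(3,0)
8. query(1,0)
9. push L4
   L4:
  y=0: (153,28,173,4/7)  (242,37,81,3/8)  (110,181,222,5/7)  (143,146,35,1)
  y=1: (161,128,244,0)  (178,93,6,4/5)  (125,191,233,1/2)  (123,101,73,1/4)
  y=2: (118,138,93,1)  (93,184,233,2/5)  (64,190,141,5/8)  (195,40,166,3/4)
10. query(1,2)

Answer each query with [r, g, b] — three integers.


at x=3,y=0 over L1,L2:
after L1 α=1/3: [136/3, 16, 100/3]
after L2 α=5/6: [1103/9, 971/6, 1315/18]
rounded: [123, 162, 73]

at x=1,y=1 over L1,L3:
+L1 (α=2/7) → [36/7, 230/7, 38/7]
+L3 (α=2/3) → [852/7, 3128/21, 1382/21]
→ [122, 149, 66]

query (3,0) [L1,L3] — begin 0,0,0
L1 α=1/3: [136/3, 16, 100/3]
L3 α=3/4: [599/6, 601/4, 883/12]
= [100, 150, 74]

(1,0) stack=L1,L3; from [0,0,0]:
after L1 α=1: [148, 224, 17]
after L3 α=1/6: [155, 1319/6, 41]
→ [155, 220, 41]

(1,2) stack=L1,L3,L4; from [0,0,0]:
L1 α=6/7: [960/7, 324/7, 1062/7]
L3 α=1/4: [3979/28, 1931/28, 2041/14]
L4 α=2/5: [3429/28, 16097/140, 12647/70]
→ [122, 115, 181]


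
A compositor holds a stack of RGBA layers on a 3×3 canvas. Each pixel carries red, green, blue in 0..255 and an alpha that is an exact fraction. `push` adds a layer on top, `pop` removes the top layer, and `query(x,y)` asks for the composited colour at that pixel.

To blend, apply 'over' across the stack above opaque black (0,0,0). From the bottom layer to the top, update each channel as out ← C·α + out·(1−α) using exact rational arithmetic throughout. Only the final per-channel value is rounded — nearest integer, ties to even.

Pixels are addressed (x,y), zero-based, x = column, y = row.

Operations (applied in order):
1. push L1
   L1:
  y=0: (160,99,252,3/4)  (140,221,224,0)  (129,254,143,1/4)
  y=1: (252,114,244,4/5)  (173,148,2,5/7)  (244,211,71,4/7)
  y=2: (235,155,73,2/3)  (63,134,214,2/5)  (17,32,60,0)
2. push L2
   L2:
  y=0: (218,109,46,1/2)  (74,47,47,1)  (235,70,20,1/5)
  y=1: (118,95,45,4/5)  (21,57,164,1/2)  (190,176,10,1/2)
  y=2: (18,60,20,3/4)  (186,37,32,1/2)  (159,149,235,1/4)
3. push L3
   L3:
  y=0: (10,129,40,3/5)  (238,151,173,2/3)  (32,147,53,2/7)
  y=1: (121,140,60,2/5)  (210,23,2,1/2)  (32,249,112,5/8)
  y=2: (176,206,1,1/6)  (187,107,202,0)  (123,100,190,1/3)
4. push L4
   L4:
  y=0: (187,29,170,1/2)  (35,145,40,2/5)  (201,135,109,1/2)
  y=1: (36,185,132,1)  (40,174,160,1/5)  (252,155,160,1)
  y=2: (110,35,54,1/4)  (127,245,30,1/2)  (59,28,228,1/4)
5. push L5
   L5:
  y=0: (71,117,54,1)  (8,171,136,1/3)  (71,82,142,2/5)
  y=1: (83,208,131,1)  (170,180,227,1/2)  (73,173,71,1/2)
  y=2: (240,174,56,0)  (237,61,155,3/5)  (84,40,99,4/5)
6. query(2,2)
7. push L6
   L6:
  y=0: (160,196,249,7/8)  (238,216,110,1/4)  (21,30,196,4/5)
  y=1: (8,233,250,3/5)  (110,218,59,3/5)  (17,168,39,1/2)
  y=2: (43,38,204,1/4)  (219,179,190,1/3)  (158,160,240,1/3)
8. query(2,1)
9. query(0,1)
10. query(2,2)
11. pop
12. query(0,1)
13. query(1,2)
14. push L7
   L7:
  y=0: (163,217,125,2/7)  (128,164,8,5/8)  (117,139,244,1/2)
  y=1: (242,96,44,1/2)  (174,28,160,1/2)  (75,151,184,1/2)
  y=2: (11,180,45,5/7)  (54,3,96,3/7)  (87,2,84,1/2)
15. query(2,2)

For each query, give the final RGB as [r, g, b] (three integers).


at x=2,y=2 over L1,L2,L3,L4,L5:
+L1 (α=0) → [0, 0, 0]
+L2 (α=1/4) → [159/4, 149/4, 235/4]
+L3 (α=1/3) → [135/2, 349/6, 205/2]
+L4 (α=1/4) → [523/8, 405/8, 1071/8]
+L5 (α=4/5) → [3211/40, 337/8, 4239/40]
→ [80, 42, 106]

query (2,1) [L1,L2,L3,L4,L5,L6] — begin 0,0,0
+L1 (α=4/7) → [976/7, 844/7, 284/7]
+L2 (α=1/2) → [1153/7, 1038/7, 177/7]
+L3 (α=5/8) → [4579/56, 11829/56, 4451/56]
+L4 (α=1) → [252, 155, 160]
+L5 (α=1/2) → [325/2, 164, 231/2]
+L6 (α=1/2) → [359/4, 166, 309/4]
= [90, 166, 77]

query (0,1) [L1,L2,L3,L4,L5,L6] — begin 0,0,0
L1 α=4/5: [1008/5, 456/5, 976/5]
L2 α=4/5: [3368/25, 2356/25, 1876/25]
L3 α=2/5: [16154/125, 14068/125, 8628/125]
L4 α=1: [36, 185, 132]
L5 α=1: [83, 208, 131]
L6 α=3/5: [38, 223, 1012/5]
= [38, 223, 202]

at x=2,y=2 over L1,L2,L3,L4,L5,L6:
after L1 α=0: [0, 0, 0]
after L2 α=1/4: [159/4, 149/4, 235/4]
after L3 α=1/3: [135/2, 349/6, 205/2]
after L4 α=1/4: [523/8, 405/8, 1071/8]
after L5 α=4/5: [3211/40, 337/8, 4239/40]
after L6 α=1/3: [6371/60, 977/12, 3013/20]
= [106, 81, 151]

(0,1) stack=L1,L2,L3,L4,L5; from [0,0,0]:
after L1 α=4/5: [1008/5, 456/5, 976/5]
after L2 α=4/5: [3368/25, 2356/25, 1876/25]
after L3 α=2/5: [16154/125, 14068/125, 8628/125]
after L4 α=1: [36, 185, 132]
after L5 α=1: [83, 208, 131]
= [83, 208, 131]

(1,2) stack=L1,L2,L3,L4,L5; from [0,0,0]:
after L1 α=2/5: [126/5, 268/5, 428/5]
after L2 α=1/2: [528/5, 453/10, 294/5]
after L3 α=0: [528/5, 453/10, 294/5]
after L4 α=1/2: [1163/10, 2903/20, 222/5]
after L5 α=3/5: [4718/25, 4733/50, 2769/25]
→ [189, 95, 111]

query (2,2) [L1,L2,L3,L4,L5,L7] — begin 0,0,0
after L1 α=0: [0, 0, 0]
after L2 α=1/4: [159/4, 149/4, 235/4]
after L3 α=1/3: [135/2, 349/6, 205/2]
after L4 α=1/4: [523/8, 405/8, 1071/8]
after L5 α=4/5: [3211/40, 337/8, 4239/40]
after L7 α=1/2: [6691/80, 353/16, 7599/80]
→ [84, 22, 95]


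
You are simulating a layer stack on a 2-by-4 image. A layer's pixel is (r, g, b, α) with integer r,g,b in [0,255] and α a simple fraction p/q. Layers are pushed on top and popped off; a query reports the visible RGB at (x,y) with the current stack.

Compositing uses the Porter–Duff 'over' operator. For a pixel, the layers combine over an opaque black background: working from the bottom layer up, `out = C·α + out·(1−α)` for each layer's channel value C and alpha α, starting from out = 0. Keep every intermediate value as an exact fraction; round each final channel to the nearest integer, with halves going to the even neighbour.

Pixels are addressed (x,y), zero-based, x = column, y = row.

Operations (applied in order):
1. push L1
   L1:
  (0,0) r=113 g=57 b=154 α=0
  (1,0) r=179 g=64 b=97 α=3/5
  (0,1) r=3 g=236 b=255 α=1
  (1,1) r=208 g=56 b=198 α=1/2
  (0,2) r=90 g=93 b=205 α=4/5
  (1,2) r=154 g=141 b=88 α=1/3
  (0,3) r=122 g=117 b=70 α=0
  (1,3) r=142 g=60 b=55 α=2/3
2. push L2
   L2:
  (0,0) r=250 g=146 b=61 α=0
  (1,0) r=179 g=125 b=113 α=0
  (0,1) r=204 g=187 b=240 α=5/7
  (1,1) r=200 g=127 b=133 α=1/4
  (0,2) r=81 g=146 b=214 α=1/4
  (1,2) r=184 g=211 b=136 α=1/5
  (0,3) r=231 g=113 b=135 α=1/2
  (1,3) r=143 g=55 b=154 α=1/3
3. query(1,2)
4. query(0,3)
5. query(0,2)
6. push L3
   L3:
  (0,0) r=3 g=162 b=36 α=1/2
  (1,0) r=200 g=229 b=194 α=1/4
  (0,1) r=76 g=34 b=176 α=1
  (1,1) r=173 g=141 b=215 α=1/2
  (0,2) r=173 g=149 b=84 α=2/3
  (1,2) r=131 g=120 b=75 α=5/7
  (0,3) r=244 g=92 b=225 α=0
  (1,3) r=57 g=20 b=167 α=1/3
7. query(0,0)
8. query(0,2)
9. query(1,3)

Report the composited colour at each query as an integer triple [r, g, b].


at x=1,y=2 over L1,L2:
L1 α=1/3: [154/3, 47, 88/3]
L2 α=1/5: [1168/15, 399/5, 152/3]
rounded: [78, 80, 51]

(0,3) stack=L1,L2; from [0,0,0]:
+L1 (α=0) → [0, 0, 0]
+L2 (α=1/2) → [231/2, 113/2, 135/2]
= [116, 56, 68]

at x=0,y=2 over L1,L2:
+L1 (α=4/5) → [72, 372/5, 164]
+L2 (α=1/4) → [297/4, 923/10, 353/2]
→ [74, 92, 176]

at x=0,y=0 over L1,L2,L3:
+L1 (α=0) → [0, 0, 0]
+L2 (α=0) → [0, 0, 0]
+L3 (α=1/2) → [3/2, 81, 18]
→ [2, 81, 18]

query (0,2) [L1,L2,L3] — begin 0,0,0
L1 α=4/5: [72, 372/5, 164]
L2 α=1/4: [297/4, 923/10, 353/2]
L3 α=2/3: [1681/12, 1301/10, 689/6]
rounded: [140, 130, 115]

at x=1,y=3 over L1,L2,L3:
+L1 (α=2/3) → [284/3, 40, 110/3]
+L2 (α=1/3) → [997/9, 45, 682/9]
+L3 (α=1/3) → [2507/27, 110/3, 2867/27]
→ [93, 37, 106]


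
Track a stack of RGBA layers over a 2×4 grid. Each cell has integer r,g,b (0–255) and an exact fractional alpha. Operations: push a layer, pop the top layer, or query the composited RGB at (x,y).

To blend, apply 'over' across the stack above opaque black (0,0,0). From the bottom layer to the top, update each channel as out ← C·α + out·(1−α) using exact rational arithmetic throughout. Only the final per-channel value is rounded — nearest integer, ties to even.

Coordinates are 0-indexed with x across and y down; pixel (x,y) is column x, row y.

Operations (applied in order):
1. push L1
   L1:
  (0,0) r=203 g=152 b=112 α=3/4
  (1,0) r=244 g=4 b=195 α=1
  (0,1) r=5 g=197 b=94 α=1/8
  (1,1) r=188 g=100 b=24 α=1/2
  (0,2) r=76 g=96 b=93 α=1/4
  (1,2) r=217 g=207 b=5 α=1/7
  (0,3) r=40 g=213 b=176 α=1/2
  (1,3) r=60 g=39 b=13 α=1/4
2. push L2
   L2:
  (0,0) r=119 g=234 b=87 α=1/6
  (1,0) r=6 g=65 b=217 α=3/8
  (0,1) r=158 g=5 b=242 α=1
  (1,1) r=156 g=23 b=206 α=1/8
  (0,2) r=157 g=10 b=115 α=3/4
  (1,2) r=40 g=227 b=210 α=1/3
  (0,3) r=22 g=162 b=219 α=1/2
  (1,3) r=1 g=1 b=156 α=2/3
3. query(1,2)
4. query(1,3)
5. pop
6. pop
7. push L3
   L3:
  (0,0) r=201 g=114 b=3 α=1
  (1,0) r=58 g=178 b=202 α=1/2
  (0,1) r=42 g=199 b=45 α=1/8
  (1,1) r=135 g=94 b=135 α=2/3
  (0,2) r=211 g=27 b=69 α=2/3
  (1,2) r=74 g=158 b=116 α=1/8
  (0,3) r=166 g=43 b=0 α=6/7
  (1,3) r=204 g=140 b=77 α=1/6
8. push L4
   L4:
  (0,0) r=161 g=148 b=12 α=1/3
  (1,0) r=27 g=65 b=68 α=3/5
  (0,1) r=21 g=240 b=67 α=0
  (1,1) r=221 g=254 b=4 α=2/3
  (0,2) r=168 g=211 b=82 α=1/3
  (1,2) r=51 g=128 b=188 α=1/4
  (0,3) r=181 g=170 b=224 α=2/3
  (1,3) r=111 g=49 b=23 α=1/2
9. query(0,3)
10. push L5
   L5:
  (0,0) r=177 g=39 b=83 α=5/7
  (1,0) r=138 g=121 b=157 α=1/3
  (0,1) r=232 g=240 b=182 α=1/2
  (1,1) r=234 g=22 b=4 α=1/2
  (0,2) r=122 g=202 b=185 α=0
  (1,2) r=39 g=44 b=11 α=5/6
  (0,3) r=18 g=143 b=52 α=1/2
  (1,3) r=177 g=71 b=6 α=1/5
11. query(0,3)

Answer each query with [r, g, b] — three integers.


(1,2) stack=L1,L2; from [0,0,0]:
after L1 α=1/7: [31, 207/7, 5/7]
after L2 α=1/3: [34, 2003/21, 1480/21]
rounded: [34, 95, 70]

at x=1,y=3 over L1,L2:
+L1 (α=1/4) → [15, 39/4, 13/4]
+L2 (α=2/3) → [17/3, 47/12, 1261/12]
rounded: [6, 4, 105]

(0,3) stack=L3,L4; from [0,0,0]:
L3 α=6/7: [996/7, 258/7, 0]
L4 α=2/3: [3530/21, 2638/21, 448/3]
= [168, 126, 149]

at x=0,y=3 over L3,L4,L5:
after L3 α=6/7: [996/7, 258/7, 0]
after L4 α=2/3: [3530/21, 2638/21, 448/3]
after L5 α=1/2: [1954/21, 5641/42, 302/3]
rounded: [93, 134, 101]


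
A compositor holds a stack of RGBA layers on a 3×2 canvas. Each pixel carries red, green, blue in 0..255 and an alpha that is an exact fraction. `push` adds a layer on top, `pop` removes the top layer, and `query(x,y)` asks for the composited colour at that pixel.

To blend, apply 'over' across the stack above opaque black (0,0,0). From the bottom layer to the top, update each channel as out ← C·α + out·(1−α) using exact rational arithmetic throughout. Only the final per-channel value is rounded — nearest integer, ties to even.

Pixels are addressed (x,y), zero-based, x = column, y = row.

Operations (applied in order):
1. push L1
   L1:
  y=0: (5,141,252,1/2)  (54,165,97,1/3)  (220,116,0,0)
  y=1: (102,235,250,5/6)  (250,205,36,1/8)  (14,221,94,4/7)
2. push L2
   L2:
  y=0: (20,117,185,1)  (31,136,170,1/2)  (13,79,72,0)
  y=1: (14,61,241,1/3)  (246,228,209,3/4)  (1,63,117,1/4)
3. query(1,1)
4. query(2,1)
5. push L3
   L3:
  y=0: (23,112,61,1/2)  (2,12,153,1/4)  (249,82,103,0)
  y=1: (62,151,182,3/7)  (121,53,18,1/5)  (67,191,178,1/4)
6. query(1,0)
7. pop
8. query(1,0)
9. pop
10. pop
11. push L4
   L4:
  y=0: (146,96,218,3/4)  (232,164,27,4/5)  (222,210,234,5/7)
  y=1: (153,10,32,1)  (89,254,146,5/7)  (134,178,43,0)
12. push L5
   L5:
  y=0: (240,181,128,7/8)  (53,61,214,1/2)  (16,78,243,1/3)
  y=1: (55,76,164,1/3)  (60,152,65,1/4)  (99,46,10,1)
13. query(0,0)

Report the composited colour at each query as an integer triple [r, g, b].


at x=1,y=1 over L1,L2:
+L1 (α=1/8) → [125/4, 205/8, 9/2]
+L2 (α=3/4) → [3077/16, 5677/32, 1263/8]
→ [192, 177, 158]

at x=2,y=1 over L1,L2:
L1 α=4/7: [8, 884/7, 376/7]
L2 α=1/4: [25/4, 3093/28, 1947/28]
→ [6, 110, 70]

(1,0) stack=L1,L2,L3; from [0,0,0]:
L1 α=1/3: [18, 55, 97/3]
L2 α=1/2: [49/2, 191/2, 607/6]
L3 α=1/4: [151/8, 597/8, 913/8]
= [19, 75, 114]

query (1,0) [L1,L2] — begin 0,0,0
after L1 α=1/3: [18, 55, 97/3]
after L2 α=1/2: [49/2, 191/2, 607/6]
→ [24, 96, 101]

query (0,0) [L4,L5] — begin 0,0,0
after L4 α=3/4: [219/2, 72, 327/2]
after L5 α=7/8: [3579/16, 1339/8, 2119/16]
= [224, 167, 132]


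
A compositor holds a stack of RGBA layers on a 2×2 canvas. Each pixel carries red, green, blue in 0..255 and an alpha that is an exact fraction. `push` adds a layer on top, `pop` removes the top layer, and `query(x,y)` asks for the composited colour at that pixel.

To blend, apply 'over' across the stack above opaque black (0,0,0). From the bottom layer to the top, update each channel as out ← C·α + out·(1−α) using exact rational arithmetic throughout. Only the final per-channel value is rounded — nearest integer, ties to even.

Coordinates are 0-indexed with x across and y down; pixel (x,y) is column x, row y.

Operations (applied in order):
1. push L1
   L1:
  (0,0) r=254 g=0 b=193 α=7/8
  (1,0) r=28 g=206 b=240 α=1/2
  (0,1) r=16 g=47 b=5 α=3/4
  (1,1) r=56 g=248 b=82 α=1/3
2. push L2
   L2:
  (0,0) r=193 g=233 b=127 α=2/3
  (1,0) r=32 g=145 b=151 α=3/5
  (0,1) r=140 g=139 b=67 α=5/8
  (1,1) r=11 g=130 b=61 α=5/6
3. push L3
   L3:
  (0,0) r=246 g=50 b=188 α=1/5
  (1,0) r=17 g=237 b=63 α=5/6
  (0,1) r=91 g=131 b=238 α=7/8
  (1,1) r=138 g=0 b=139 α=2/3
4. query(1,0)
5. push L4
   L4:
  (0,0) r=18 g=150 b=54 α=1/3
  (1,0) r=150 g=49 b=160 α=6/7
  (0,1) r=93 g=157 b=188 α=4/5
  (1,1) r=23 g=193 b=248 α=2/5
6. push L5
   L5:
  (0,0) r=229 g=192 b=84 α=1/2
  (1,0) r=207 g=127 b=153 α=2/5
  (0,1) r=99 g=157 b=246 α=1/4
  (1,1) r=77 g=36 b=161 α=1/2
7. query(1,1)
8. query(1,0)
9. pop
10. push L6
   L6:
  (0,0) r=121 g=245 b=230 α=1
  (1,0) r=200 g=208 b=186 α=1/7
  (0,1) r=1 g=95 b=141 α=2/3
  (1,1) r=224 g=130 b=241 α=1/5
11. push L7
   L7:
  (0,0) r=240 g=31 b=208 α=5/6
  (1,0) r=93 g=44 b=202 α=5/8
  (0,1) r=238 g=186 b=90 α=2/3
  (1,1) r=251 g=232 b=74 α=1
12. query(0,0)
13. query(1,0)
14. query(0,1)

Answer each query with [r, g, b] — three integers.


query (1,0) [L1,L2,L3] — begin 0,0,0
L1 α=1/2: [14, 103, 120]
L2 α=3/5: [124/5, 641/5, 693/5]
L3 α=5/6: [183/10, 3283/15, 378/5]
→ [18, 219, 76]

at x=1,y=1 over L1,L2,L3,L4,L5:
after L1 α=1/3: [56/3, 248/3, 82/3]
after L2 α=5/6: [221/18, 1099/9, 997/18]
after L3 α=2/3: [5189/54, 1099/27, 6001/54]
after L4 α=2/5: [6017/90, 4573/45, 14929/90]
after L5 α=1/2: [12947/180, 6193/90, 29419/180]
= [72, 69, 163]

at x=1,y=0 over L1,L2,L3,L4,L5:
after L1 α=1/2: [14, 103, 120]
after L2 α=3/5: [124/5, 641/5, 693/5]
after L3 α=5/6: [183/10, 3283/15, 378/5]
after L4 α=6/7: [9183/70, 1099/15, 5178/35]
after L5 α=2/5: [56529/350, 2369/25, 26244/175]
rounded: [162, 95, 150]

(0,0) stack=L1,L2,L3,L4,L6,L7; from [0,0,0]:
L1 α=7/8: [889/4, 0, 1351/8]
L2 α=2/3: [811/4, 466/3, 3383/24]
L3 α=1/5: [1057/5, 2014/15, 4511/30]
L4 α=1/3: [2204/15, 6278/45, 5321/45]
L6 α=1: [121, 245, 230]
L7 α=5/6: [1321/6, 200/3, 635/3]
= [220, 67, 212]

query (1,0) [L1,L2,L3,L4,L6,L7] — begin 0,0,0
after L1 α=1/2: [14, 103, 120]
after L2 α=3/5: [124/5, 641/5, 693/5]
after L3 α=5/6: [183/10, 3283/15, 378/5]
after L4 α=6/7: [9183/70, 1099/15, 5178/35]
after L6 α=1/7: [34549/245, 3238/35, 37578/245]
after L7 α=5/8: [54393/490, 8707/140, 45023/245]
rounded: [111, 62, 184]

(0,1) stack=L1,L2,L3,L4,L6,L7; from [0,0,0]:
L1 α=3/4: [12, 141/4, 15/4]
L2 α=5/8: [92, 3203/32, 1385/32]
L3 α=7/8: [729/8, 32547/256, 54697/256]
L4 α=4/5: [741/8, 38663/256, 247209/1280]
L6 α=2/3: [757/24, 29101/256, 202723/1280]
L7 α=2/3: [12181/72, 124333/768, 433123/3840]
→ [169, 162, 113]


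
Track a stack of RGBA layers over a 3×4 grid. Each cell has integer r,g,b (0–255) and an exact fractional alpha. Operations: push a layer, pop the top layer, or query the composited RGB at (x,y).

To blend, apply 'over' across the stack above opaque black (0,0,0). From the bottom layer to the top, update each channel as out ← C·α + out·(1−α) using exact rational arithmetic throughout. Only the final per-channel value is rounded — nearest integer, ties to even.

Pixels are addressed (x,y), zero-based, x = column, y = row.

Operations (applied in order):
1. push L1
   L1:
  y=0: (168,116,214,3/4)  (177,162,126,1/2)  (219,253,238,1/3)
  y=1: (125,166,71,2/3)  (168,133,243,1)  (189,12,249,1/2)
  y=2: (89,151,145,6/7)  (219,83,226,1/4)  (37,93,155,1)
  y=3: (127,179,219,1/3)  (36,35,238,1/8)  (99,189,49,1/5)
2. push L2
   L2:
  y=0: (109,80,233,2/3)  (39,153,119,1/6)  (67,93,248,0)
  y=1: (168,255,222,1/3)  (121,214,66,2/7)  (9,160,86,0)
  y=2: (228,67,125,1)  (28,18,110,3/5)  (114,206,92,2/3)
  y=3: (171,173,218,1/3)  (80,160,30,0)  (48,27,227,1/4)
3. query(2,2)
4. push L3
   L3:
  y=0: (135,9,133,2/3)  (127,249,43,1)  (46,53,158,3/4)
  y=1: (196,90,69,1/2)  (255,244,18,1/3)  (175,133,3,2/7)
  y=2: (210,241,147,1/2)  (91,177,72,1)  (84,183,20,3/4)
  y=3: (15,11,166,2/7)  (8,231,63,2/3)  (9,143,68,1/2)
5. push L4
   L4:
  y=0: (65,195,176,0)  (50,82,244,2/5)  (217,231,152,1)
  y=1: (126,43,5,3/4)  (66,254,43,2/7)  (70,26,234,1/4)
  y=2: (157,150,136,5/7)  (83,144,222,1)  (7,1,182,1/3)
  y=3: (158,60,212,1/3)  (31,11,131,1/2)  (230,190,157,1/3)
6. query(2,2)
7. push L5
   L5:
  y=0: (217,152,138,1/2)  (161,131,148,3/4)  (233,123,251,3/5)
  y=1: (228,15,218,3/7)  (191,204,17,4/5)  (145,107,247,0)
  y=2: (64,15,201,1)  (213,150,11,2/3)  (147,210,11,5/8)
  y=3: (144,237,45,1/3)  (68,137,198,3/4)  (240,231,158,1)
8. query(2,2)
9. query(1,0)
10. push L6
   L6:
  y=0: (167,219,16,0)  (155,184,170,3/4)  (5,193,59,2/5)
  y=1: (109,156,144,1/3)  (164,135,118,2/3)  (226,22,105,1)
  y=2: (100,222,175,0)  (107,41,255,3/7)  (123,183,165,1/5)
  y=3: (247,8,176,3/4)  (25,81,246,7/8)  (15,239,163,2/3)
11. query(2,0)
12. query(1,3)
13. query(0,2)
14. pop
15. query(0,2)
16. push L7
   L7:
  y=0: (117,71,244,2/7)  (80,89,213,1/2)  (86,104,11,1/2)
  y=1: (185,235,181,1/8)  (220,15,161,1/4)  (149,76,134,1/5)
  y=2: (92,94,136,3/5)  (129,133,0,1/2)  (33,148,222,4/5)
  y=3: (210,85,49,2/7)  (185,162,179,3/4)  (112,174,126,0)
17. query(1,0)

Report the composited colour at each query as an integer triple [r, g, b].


(2,2) stack=L1,L2; from [0,0,0]:
after L1 α=1: [37, 93, 155]
after L2 α=2/3: [265/3, 505/3, 113]
rounded: [88, 168, 113]

query (2,2) [L1,L2,L3,L4] — begin 0,0,0
L1 α=1: [37, 93, 155]
L2 α=2/3: [265/3, 505/3, 113]
L3 α=3/4: [1021/12, 538/3, 173/4]
L4 α=1/3: [1063/18, 1079/9, 179/2]
→ [59, 120, 90]

query (2,2) [L1,L2,L3,L4,L5] — begin 0,0,0
L1 α=1: [37, 93, 155]
L2 α=2/3: [265/3, 505/3, 113]
L3 α=3/4: [1021/12, 538/3, 173/4]
L4 α=1/3: [1063/18, 1079/9, 179/2]
L5 α=5/8: [5473/48, 4229/24, 647/16]
rounded: [114, 176, 40]

query (1,0) [L1,L2,L3,L4,L5] — begin 0,0,0
after L1 α=1/2: [177/2, 81, 63]
after L2 α=1/6: [321/4, 93, 217/3]
after L3 α=1: [127, 249, 43]
after L4 α=2/5: [481/5, 911/5, 617/5]
after L5 α=3/4: [724/5, 719/5, 2837/20]
rounded: [145, 144, 142]

at x=2,y=0 over L1,L2,L3,L4,L5,L6:
L1 α=1/3: [73, 253/3, 238/3]
L2 α=0: [73, 253/3, 238/3]
L3 α=3/4: [211/4, 365/6, 415/3]
L4 α=1: [217, 231, 152]
L5 α=3/5: [1133/5, 831/5, 1057/5]
L6 α=2/5: [3449/25, 4423/25, 3761/25]
rounded: [138, 177, 150]

query (1,3) [L1,L2,L3,L4,L5,L6] — begin 0,0,0
L1 α=1/8: [9/2, 35/8, 119/4]
L2 α=0: [9/2, 35/8, 119/4]
L3 α=2/3: [41/6, 3731/24, 623/12]
L4 α=1/2: [227/12, 3995/48, 2195/24]
L5 α=3/4: [2675/48, 23723/192, 16451/96]
L6 α=7/8: [11075/384, 132587/1536, 181763/768]
rounded: [29, 86, 237]

at x=0,y=2 over L1,L2,L3,L4,L5,L6:
L1 α=6/7: [534/7, 906/7, 870/7]
L2 α=1: [228, 67, 125]
L3 α=1/2: [219, 154, 136]
L4 α=5/7: [1223/7, 1058/7, 136]
L5 α=1: [64, 15, 201]
L6 α=0: [64, 15, 201]
rounded: [64, 15, 201]

query (0,2) [L1,L2,L3,L4,L5] — begin 0,0,0
+L1 (α=6/7) → [534/7, 906/7, 870/7]
+L2 (α=1) → [228, 67, 125]
+L3 (α=1/2) → [219, 154, 136]
+L4 (α=5/7) → [1223/7, 1058/7, 136]
+L5 (α=1) → [64, 15, 201]
rounded: [64, 15, 201]

at x=1,y=0 over L1,L2,L3,L4,L5,L7:
+L1 (α=1/2) → [177/2, 81, 63]
+L2 (α=1/6) → [321/4, 93, 217/3]
+L3 (α=1) → [127, 249, 43]
+L4 (α=2/5) → [481/5, 911/5, 617/5]
+L5 (α=3/4) → [724/5, 719/5, 2837/20]
+L7 (α=1/2) → [562/5, 582/5, 7097/40]
→ [112, 116, 177]


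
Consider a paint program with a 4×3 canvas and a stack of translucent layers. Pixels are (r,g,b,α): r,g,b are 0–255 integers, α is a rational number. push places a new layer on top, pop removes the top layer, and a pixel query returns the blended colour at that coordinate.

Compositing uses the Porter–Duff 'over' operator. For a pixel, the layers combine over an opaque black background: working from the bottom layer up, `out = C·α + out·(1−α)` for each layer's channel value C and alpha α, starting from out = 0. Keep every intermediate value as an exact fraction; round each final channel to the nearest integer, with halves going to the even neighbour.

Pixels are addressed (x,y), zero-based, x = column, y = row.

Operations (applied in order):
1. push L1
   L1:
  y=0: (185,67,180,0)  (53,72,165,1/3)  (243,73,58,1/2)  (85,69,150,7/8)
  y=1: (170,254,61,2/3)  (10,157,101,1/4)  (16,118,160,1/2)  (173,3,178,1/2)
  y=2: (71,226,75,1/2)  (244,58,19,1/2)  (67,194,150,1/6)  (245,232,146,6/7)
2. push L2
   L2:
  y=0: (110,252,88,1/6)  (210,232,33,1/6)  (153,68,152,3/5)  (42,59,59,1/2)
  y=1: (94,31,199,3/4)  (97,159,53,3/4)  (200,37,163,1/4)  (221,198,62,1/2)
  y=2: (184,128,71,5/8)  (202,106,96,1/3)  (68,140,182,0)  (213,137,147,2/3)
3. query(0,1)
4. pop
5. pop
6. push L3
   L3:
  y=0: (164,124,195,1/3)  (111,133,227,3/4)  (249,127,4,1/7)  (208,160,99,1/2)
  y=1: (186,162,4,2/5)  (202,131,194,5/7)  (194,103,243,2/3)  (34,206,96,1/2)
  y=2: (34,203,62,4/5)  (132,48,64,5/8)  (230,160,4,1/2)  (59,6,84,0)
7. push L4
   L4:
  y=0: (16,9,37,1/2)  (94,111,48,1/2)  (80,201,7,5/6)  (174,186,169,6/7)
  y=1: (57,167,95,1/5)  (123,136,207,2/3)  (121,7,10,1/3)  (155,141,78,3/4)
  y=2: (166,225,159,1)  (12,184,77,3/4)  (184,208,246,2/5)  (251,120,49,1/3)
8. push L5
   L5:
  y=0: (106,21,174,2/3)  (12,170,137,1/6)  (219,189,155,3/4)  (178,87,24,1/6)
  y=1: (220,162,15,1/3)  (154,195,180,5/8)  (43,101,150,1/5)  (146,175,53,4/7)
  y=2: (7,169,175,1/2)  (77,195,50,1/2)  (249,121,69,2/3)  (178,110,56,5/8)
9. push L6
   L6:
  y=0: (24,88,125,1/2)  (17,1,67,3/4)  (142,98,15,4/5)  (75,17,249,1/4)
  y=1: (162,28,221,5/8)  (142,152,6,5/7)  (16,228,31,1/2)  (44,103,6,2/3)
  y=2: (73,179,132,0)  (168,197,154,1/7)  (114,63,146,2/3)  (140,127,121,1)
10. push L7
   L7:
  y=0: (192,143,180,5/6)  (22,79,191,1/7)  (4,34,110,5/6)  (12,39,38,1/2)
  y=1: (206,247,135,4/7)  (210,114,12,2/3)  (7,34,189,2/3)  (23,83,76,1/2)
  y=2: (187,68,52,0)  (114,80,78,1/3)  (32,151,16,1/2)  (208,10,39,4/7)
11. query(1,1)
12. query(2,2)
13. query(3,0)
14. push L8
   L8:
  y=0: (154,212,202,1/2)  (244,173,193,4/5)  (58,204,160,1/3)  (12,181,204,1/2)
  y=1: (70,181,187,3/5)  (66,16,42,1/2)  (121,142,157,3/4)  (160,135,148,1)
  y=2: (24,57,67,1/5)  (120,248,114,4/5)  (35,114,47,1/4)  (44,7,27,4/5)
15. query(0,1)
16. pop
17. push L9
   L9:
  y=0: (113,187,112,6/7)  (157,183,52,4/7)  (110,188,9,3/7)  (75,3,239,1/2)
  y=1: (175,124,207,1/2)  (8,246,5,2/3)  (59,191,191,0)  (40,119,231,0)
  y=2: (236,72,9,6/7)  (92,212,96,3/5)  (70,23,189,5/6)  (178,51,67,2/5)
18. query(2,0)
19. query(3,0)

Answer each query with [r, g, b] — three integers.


query (0,1) [L1,L2] — begin 0,0,0
L1 α=2/3: [340/3, 508/3, 122/3]
L2 α=3/4: [593/6, 787/12, 1913/12]
rounded: [99, 66, 159]

(1,1) stack=L3,L4,L5,L6,L7; from [0,0,0]:
after L3 α=5/7: [1010/7, 655/7, 970/7]
after L4 α=2/3: [2732/21, 853/7, 3868/21]
after L5 α=5/8: [4061/28, 1173/7, 1271/7]
after L6 α=5/7: [14001/98, 7666/49, 2752/49]
after L7 α=2/3: [18387/98, 18838/147, 3928/147]
→ [188, 128, 27]

query (2,2) [L3,L4,L5,L6,L7] — begin 0,0,0
after L3 α=1/2: [115, 80, 2]
after L4 α=2/5: [713/5, 656/5, 498/5]
after L5 α=2/3: [3203/15, 622/5, 396/5]
after L6 α=2/3: [6623/45, 1252/15, 1856/15]
after L7 α=1/2: [8063/90, 3517/30, 1048/15]
→ [90, 117, 70]

(3,0) stack=L3,L4,L5,L6,L7; from [0,0,0]:
+L3 (α=1/2) → [104, 80, 99/2]
+L4 (α=6/7) → [164, 1196/7, 2127/14]
+L5 (α=1/6) → [499/3, 6589/42, 3657/28]
+L6 (α=1/4) → [287/2, 6827/56, 17943/112]
+L7 (α=1/2) → [311/4, 9011/112, 22199/224]
= [78, 80, 99]

query (0,1) [L3,L4,L5,L6,L7,L8] — begin 0,0,0
L3 α=2/5: [372/5, 324/5, 8/5]
L4 α=1/5: [1773/25, 2131/25, 507/25]
L5 α=1/3: [9046/75, 8312/75, 463/25]
L6 α=5/8: [3662/25, 2953/50, 14507/100]
L7 α=4/7: [31586/175, 58259/350, 97521/700]
L8 α=3/5: [99922/875, 153284/875, 293871/1750]
rounded: [114, 175, 168]

query (2,0) [L3,L4,L5,L6,L7,L9] — begin 0,0,0
after L3 α=1/7: [249/7, 127/7, 4/7]
after L4 α=5/6: [3049/42, 3581/21, 83/14]
after L5 α=3/4: [30643/168, 3872/21, 6593/56]
after L6 α=4/5: [126067/840, 12104/105, 9953/280]
after L7 α=5/6: [142867/5040, 14977/315, 54651/560]
after L9 α=3/7: [558667/8820, 237568/2205, 58431/980]
= [63, 108, 60]

at x=3,y=0 over L3,L4,L5,L6,L7,L9:
L3 α=1/2: [104, 80, 99/2]
L4 α=6/7: [164, 1196/7, 2127/14]
L5 α=1/6: [499/3, 6589/42, 3657/28]
L6 α=1/4: [287/2, 6827/56, 17943/112]
L7 α=1/2: [311/4, 9011/112, 22199/224]
L9 α=1/2: [611/8, 9347/224, 75735/448]
rounded: [76, 42, 169]


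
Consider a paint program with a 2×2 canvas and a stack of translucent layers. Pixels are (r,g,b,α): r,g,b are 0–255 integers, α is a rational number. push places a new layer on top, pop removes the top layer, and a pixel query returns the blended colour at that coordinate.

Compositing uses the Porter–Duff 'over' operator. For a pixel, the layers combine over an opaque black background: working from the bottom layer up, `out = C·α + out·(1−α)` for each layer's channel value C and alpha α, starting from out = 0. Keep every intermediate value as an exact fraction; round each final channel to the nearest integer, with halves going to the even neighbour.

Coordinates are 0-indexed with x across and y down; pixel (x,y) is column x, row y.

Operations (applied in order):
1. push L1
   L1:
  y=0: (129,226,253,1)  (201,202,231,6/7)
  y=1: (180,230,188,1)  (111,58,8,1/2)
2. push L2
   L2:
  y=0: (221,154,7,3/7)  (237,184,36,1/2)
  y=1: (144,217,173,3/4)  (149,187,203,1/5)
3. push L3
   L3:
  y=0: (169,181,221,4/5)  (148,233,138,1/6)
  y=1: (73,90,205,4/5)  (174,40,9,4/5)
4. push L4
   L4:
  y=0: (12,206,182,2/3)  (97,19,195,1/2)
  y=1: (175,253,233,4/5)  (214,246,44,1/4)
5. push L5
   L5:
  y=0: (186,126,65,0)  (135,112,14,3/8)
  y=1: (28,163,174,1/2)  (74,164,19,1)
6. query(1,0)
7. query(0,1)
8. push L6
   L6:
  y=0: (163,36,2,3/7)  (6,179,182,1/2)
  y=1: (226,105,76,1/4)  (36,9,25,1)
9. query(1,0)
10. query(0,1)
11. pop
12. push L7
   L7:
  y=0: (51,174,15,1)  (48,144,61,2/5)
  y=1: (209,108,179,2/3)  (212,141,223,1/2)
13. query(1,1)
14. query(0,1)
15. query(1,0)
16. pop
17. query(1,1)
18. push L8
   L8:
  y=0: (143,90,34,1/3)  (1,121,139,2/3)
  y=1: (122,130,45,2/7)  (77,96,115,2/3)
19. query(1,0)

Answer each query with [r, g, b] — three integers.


at x=1,y=0 over L1,L2,L3,L4,L5:
L1 α=6/7: [1206/7, 1212/7, 198]
L2 α=1/2: [2865/14, 1250/7, 117]
L3 α=1/6: [16397/84, 2627/14, 241/2]
L4 α=1/2: [24545/168, 2893/28, 631/4]
L5 α=3/8: [190765/1344, 23873/224, 3323/32]
→ [142, 107, 104]

(0,1) stack=L1,L2,L3,L4,L5; from [0,0,0]:
L1 α=1: [180, 230, 188]
L2 α=3/4: [153, 881/4, 707/4]
L3 α=4/5: [89, 2321/20, 3987/20]
L4 α=4/5: [789/5, 22561/100, 22627/100]
L5 α=1/2: [929/10, 38861/200, 40027/200]
→ [93, 194, 200]

query (1,0) [L1,L2,L3,L4,L5,L6] — begin 0,0,0
+L1 (α=6/7) → [1206/7, 1212/7, 198]
+L2 (α=1/2) → [2865/14, 1250/7, 117]
+L3 (α=1/6) → [16397/84, 2627/14, 241/2]
+L4 (α=1/2) → [24545/168, 2893/28, 631/4]
+L5 (α=3/8) → [190765/1344, 23873/224, 3323/32]
+L6 (α=1/2) → [198829/2688, 63969/448, 9147/64]
= [74, 143, 143]

at x=0,y=1 over L1,L2,L3,L4,L5,L6:
L1 α=1: [180, 230, 188]
L2 α=3/4: [153, 881/4, 707/4]
L3 α=4/5: [89, 2321/20, 3987/20]
L4 α=4/5: [789/5, 22561/100, 22627/100]
L5 α=1/2: [929/10, 38861/200, 40027/200]
L6 α=1/4: [5047/40, 137583/800, 135281/800]
= [126, 172, 169]

at x=1,y=1 over L1,L2,L3,L4,L5,L7:
after L1 α=1/2: [111/2, 29, 4]
after L2 α=1/5: [371/5, 303/5, 219/5]
after L3 α=4/5: [3851/25, 1103/25, 399/25]
after L4 α=1/4: [16903/100, 9459/100, 2297/100]
after L5 α=1: [74, 164, 19]
after L7 α=1/2: [143, 305/2, 121]
rounded: [143, 152, 121]

query (0,1) [L1,L2,L3,L4,L5,L7] — begin 0,0,0
L1 α=1: [180, 230, 188]
L2 α=3/4: [153, 881/4, 707/4]
L3 α=4/5: [89, 2321/20, 3987/20]
L4 α=4/5: [789/5, 22561/100, 22627/100]
L5 α=1/2: [929/10, 38861/200, 40027/200]
L7 α=2/3: [1703/10, 82061/600, 37209/200]
→ [170, 137, 186]

(1,0) stack=L1,L2,L3,L4,L5,L7; from [0,0,0]:
after L1 α=6/7: [1206/7, 1212/7, 198]
after L2 α=1/2: [2865/14, 1250/7, 117]
after L3 α=1/6: [16397/84, 2627/14, 241/2]
after L4 α=1/2: [24545/168, 2893/28, 631/4]
after L5 α=3/8: [190765/1344, 23873/224, 3323/32]
after L7 α=2/5: [233773/2240, 136131/1120, 13873/160]
rounded: [104, 122, 87]

query (1,1) [L1,L2,L3,L4,L5] — begin 0,0,0
+L1 (α=1/2) → [111/2, 29, 4]
+L2 (α=1/5) → [371/5, 303/5, 219/5]
+L3 (α=4/5) → [3851/25, 1103/25, 399/25]
+L4 (α=1/4) → [16903/100, 9459/100, 2297/100]
+L5 (α=1) → [74, 164, 19]
rounded: [74, 164, 19]

(1,0) stack=L1,L2,L3,L4,L5,L8; from [0,0,0]:
+L1 (α=6/7) → [1206/7, 1212/7, 198]
+L2 (α=1/2) → [2865/14, 1250/7, 117]
+L3 (α=1/6) → [16397/84, 2627/14, 241/2]
+L4 (α=1/2) → [24545/168, 2893/28, 631/4]
+L5 (α=3/8) → [190765/1344, 23873/224, 3323/32]
+L8 (α=2/3) → [193453/4032, 26027/224, 4073/32]
→ [48, 116, 127]
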